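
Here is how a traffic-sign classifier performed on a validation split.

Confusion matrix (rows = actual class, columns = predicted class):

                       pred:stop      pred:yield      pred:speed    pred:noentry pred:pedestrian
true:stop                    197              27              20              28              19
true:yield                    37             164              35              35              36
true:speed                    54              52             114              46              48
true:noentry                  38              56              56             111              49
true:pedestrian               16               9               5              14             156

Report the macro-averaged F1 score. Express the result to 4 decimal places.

Per-class F1 score (2·TP/(2·TP+FP+FN)):
  stop: TP=197, FP=37+54+38+16=145, FN=27+20+28+19=94 → 394/633 = 0.62243
  yield: TP=164, FP=27+52+56+9=144, FN=37+35+35+36=143 → 328/615 = 0.53333
  speed: TP=114, FP=20+35+56+5=116, FN=54+52+46+48=200 → 228/544 = 0.41912
  noentry: TP=111, FP=28+35+46+14=123, FN=38+56+56+49=199 → 222/544 = 0.40809
  pedestrian: TP=156, FP=19+36+48+49=152, FN=16+9+5+14=44 → 312/508 = 0.61417
Macro-F1 score = mean = (0.62243 + 0.53333 + 0.41912 + 0.40809 + 0.61417) / 5 = 0.5194

0.5194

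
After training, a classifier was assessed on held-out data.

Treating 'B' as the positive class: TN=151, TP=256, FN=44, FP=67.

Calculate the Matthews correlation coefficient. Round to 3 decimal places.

MCC = (TP·TN − FP·FN) / √((TP+FP)(TP+FN)(TN+FP)(TN+FN))
Numerator = 256·151 − 67·44 = 35708
Denominator = √(323·300·218·195) = √4119219000 = 64181.1421
MCC = 35708 / 64181.1421 = 0.556

0.556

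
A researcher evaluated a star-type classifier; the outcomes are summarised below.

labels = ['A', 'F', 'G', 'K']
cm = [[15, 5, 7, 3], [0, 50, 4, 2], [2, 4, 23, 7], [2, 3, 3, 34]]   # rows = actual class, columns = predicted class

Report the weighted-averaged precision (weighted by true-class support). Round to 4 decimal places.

Per-class precision (TP/(TP+FP)):
  A: TP=15, FP=0+2+2=4 → 15/19 = 0.78947
  F: TP=50, FP=5+4+3=12 → 50/62 = 0.80645
  G: TP=23, FP=7+4+3=14 → 23/37 = 0.62162
  K: TP=34, FP=3+2+7=12 → 34/46 = 0.73913
Weighted-precision = Σ (supportᵢ/N)·precisionᵢ with N=164: (30/164)·0.78947 + (56/164)·0.80645 + (36/164)·0.62162 + (42/164)·0.73913 = 0.7455

0.7455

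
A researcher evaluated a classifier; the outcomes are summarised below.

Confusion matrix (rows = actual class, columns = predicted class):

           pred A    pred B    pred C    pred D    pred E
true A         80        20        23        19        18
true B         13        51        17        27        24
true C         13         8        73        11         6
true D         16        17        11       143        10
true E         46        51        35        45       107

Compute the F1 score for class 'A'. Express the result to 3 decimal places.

Treat 'A' as positive and all other classes as negative.
F1 score = 2·TP/(2·TP+FP+FN).
A: TP=80, FP=13+13+16+46=88, FN=20+23+19+18=80 → 160/328 = 0.4878

0.488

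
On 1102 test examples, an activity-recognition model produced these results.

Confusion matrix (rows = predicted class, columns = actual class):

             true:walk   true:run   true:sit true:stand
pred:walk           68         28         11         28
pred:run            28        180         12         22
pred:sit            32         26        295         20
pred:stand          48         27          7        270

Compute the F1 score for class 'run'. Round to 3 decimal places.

F1 score = 2·TP/(2·TP+FP+FN).
run: TP=180, FP=28+12+22=62, FN=28+26+27=81 → 360/503 = 0.7157

0.716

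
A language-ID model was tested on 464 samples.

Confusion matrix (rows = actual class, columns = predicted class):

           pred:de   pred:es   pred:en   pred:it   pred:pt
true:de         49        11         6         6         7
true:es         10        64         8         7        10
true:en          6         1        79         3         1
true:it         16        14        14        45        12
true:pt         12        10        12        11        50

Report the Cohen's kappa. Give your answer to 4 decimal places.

Observed agreement pₒ = trace/N = 287/464 = 0.61853
Expected agreement pₑ = Σ (rowᵢ·colᵢ)/N² = (79·93 + 99·100 + 90·119 + 101·72 + 95·80)/464² = 0.19893
κ = (pₒ − pₑ)/(1 − pₑ) = (0.61853 − 0.19893)/(1 − 0.19893) = 0.5238

0.5238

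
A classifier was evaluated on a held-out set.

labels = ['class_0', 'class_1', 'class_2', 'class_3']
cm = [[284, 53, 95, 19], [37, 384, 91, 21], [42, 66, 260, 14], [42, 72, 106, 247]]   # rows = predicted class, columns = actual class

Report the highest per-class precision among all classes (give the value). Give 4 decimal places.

Per-class precision (TP/(TP+FP)):
  class_0: TP=284, FP=53+95+19=167 → 284/451 = 0.62971
  class_1: TP=384, FP=37+91+21=149 → 384/533 = 0.72045
  class_2: TP=260, FP=42+66+14=122 → 260/382 = 0.68063
  class_3: TP=247, FP=42+72+106=220 → 247/467 = 0.52891
Highest is class 'class_1' with precision = 0.7205.

0.7205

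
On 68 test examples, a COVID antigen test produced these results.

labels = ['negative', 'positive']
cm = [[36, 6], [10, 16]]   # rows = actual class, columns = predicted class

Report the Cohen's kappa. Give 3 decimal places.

0.487

Observed agreement pₒ = trace/N = 52/68 = 0.7647
Expected agreement pₑ = Σ (rowᵢ·colᵢ)/N² = (42·46 + 26·22)/68² = 0.5415
κ = (pₒ − pₑ)/(1 − pₑ) = (0.7647 − 0.5415)/(1 − 0.5415) = 0.487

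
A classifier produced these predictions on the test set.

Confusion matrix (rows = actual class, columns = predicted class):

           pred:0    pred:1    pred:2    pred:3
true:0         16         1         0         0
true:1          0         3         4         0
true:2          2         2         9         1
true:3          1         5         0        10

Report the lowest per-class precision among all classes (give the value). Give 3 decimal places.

0.273

Per-class precision (TP/(TP+FP)):
  0: TP=16, FP=0+2+1=3 → 16/19 = 0.8421
  1: TP=3, FP=1+2+5=8 → 3/11 = 0.2727
  2: TP=9, FP=0+4+0=4 → 9/13 = 0.6923
  3: TP=10, FP=0+0+1=1 → 10/11 = 0.9091
Lowest is class '1' with precision = 0.273.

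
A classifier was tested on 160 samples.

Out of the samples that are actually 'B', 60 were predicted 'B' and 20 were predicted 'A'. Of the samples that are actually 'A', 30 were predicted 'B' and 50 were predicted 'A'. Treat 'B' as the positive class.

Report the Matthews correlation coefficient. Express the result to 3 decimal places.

0.378

MCC = (TP·TN − FP·FN) / √((TP+FP)(TP+FN)(TN+FP)(TN+FN))
Numerator = 60·50 − 30·20 = 2400
Denominator = √(90·80·80·70) = √40320000 = 6349.8031
MCC = 2400 / 6349.8031 = 0.378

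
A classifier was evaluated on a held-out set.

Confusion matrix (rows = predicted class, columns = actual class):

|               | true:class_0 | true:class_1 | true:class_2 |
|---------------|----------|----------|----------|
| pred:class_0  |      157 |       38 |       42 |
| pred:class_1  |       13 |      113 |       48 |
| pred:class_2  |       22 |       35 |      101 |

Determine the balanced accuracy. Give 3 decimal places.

Balanced accuracy = mean of per-class recall.
  class_0: recall = 157/192 = 0.8177
  class_1: recall = 113/186 = 0.6075
  class_2: recall = 101/191 = 0.5288
Mean = (0.8177 + 0.6075 + 0.5288) / 3 = 0.651

0.651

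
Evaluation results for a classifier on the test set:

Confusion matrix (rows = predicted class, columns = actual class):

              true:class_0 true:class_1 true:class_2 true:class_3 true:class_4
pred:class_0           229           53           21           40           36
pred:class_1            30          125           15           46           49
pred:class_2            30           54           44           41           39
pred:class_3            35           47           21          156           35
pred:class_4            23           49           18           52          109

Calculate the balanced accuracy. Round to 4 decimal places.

Balanced accuracy = mean of per-class recall.
  class_0: recall = 229/347 = 0.65994
  class_1: recall = 125/328 = 0.38110
  class_2: recall = 44/119 = 0.36975
  class_3: recall = 156/335 = 0.46567
  class_4: recall = 109/268 = 0.40672
Mean = (0.65994 + 0.38110 + 0.36975 + 0.46567 + 0.40672) / 5 = 0.4566

0.4566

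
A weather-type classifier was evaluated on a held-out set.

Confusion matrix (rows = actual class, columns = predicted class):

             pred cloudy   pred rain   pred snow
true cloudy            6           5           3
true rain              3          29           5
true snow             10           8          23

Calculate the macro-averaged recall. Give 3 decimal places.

0.591

Per-class recall (TP/(TP+FN)):
  cloudy: TP=6, FN=5+3=8 → 6/14 = 0.4286
  rain: TP=29, FN=3+5=8 → 29/37 = 0.7838
  snow: TP=23, FN=10+8=18 → 23/41 = 0.5610
Macro-recall = mean = (0.4286 + 0.7838 + 0.5610) / 3 = 0.591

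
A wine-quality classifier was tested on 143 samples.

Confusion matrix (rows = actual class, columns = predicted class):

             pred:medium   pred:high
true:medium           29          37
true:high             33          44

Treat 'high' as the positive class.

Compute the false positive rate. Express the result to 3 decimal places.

FPR = FP/(FP+TN) = 37/(37+29) = 0.561

0.561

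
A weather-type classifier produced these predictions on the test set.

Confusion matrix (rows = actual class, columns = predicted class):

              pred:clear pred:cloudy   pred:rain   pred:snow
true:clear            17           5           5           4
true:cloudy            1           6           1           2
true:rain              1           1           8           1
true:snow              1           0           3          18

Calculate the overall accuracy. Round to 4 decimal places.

Accuracy = trace / total = (17+6+8+18=49) / 74 = 49/74 = 0.6622

0.6622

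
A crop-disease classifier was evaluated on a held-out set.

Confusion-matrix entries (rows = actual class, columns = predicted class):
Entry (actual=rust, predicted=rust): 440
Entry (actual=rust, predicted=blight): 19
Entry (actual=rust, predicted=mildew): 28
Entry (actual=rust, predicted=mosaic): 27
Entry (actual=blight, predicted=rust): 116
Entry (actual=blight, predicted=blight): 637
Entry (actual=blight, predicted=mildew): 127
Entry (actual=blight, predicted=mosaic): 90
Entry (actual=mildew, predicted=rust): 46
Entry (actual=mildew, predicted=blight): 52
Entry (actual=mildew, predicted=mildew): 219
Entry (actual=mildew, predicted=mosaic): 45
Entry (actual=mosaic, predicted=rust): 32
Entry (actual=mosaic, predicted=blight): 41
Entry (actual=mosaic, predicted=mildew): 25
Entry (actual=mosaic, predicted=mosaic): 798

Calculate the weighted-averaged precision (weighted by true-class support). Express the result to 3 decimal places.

0.775

Per-class precision (TP/(TP+FP)):
  rust: TP=440, FP=116+46+32=194 → 440/634 = 0.6940
  blight: TP=637, FP=19+52+41=112 → 637/749 = 0.8505
  mildew: TP=219, FP=28+127+25=180 → 219/399 = 0.5489
  mosaic: TP=798, FP=27+90+45=162 → 798/960 = 0.8313
Weighted-precision = Σ (supportᵢ/N)·precisionᵢ with N=2742: (514/2742)·0.6940 + (970/2742)·0.8505 + (362/2742)·0.5489 + (896/2742)·0.8313 = 0.775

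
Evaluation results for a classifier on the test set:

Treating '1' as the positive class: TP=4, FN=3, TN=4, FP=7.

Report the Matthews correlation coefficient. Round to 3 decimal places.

-0.065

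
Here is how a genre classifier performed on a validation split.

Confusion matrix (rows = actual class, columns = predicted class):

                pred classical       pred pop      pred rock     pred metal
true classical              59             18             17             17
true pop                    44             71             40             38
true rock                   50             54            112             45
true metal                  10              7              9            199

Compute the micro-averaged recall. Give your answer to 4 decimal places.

Micro-averaging pools counts across classes: ΣTP=441, ΣFP=349, ΣFN=349.
Micro-recall = TP/(TP+FN) on pooled counts = 0.5582 (equals overall accuracy in single-label multiclass).

0.5582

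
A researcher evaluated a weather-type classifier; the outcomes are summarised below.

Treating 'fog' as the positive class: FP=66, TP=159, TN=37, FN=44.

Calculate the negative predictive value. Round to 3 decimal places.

0.457

NPV = TN/(TN+FN) = 37/(37+44) = 0.457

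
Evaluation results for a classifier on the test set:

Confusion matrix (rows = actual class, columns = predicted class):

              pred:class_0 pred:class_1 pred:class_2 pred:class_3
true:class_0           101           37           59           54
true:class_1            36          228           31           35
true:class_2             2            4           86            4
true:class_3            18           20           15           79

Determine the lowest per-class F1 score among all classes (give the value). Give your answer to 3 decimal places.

0.495

Per-class F1 score (2·TP/(2·TP+FP+FN)):
  class_0: TP=101, FP=36+2+18=56, FN=37+59+54=150 → 202/408 = 0.4951
  class_1: TP=228, FP=37+4+20=61, FN=36+31+35=102 → 456/619 = 0.7367
  class_2: TP=86, FP=59+31+15=105, FN=2+4+4=10 → 172/287 = 0.5993
  class_3: TP=79, FP=54+35+4=93, FN=18+20+15=53 → 158/304 = 0.5197
Lowest is class 'class_0' with F1 score = 0.495.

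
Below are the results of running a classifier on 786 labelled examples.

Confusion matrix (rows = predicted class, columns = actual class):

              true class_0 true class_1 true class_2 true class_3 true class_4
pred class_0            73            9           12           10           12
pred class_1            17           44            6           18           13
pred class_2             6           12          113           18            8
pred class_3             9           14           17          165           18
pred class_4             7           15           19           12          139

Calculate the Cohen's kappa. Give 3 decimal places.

0.590

Observed agreement pₒ = trace/N = 534/786 = 0.6794
Expected agreement pₑ = Σ (rowᵢ·colᵢ)/N² = (112·116 + 94·98 + 167·157 + 223·223 + 190·192)/786² = 0.2179
κ = (pₒ − pₑ)/(1 − pₑ) = (0.6794 − 0.2179)/(1 − 0.2179) = 0.590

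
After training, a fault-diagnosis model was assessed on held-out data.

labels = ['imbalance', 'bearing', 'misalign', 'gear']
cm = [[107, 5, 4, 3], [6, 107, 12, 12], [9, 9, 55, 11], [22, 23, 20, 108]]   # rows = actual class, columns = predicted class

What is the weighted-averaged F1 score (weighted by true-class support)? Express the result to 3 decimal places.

Per-class F1 score (2·TP/(2·TP+FP+FN)):
  imbalance: TP=107, FP=6+9+22=37, FN=5+4+3=12 → 214/263 = 0.8137
  bearing: TP=107, FP=5+9+23=37, FN=6+12+12=30 → 214/281 = 0.7616
  misalign: TP=55, FP=4+12+20=36, FN=9+9+11=29 → 110/175 = 0.6286
  gear: TP=108, FP=3+12+11=26, FN=22+23+20=65 → 216/307 = 0.7036
Weighted-F1 score = Σ (supportᵢ/N)·F1 scoreᵢ with N=513: (119/513)·0.8137 + (137/513)·0.7616 + (84/513)·0.6286 + (173/513)·0.7036 = 0.732

0.732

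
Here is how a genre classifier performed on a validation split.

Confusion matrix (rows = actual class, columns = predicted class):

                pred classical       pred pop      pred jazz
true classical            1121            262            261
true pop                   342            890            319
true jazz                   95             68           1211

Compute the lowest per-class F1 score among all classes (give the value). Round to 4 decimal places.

Per-class F1 score (2·TP/(2·TP+FP+FN)):
  classical: TP=1121, FP=342+95=437, FN=262+261=523 → 2242/3202 = 0.70019
  pop: TP=890, FP=262+68=330, FN=342+319=661 → 1780/2771 = 0.64237
  jazz: TP=1211, FP=261+319=580, FN=95+68=163 → 2422/3165 = 0.76524
Lowest is class 'pop' with F1 score = 0.6424.

0.6424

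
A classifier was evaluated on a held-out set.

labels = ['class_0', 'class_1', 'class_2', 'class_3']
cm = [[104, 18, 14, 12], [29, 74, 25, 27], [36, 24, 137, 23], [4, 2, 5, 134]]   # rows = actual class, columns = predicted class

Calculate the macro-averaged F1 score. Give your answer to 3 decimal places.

0.665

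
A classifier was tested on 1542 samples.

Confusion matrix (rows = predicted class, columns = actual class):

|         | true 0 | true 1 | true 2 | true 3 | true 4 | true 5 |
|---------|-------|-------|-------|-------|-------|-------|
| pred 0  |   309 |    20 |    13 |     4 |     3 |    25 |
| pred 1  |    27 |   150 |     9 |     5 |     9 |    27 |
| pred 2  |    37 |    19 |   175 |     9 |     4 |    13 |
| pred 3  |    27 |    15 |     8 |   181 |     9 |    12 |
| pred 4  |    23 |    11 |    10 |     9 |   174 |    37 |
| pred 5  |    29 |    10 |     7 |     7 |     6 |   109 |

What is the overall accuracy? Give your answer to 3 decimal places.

0.712

Accuracy = trace / total = (309+150+175+181+174+109=1098) / 1542 = 1098/1542 = 0.712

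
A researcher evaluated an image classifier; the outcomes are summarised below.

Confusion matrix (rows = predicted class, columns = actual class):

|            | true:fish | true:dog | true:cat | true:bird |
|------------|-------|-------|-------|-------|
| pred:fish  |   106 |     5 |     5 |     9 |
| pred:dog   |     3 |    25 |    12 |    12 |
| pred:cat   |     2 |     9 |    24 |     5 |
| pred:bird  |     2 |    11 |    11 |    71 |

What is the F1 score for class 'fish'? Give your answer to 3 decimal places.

Treat 'fish' as positive and all other classes as negative.
F1 score = 2·TP/(2·TP+FP+FN).
fish: TP=106, FP=5+5+9=19, FN=3+2+2=7 → 212/238 = 0.8908

0.891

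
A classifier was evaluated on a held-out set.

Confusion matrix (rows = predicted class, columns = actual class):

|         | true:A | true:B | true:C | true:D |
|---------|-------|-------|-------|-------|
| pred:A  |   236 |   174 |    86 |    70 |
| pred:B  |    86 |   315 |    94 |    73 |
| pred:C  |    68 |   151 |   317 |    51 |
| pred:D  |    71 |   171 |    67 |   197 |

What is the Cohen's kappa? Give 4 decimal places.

Observed agreement pₒ = trace/N = 1065/2227 = 0.47822
Expected agreement pₑ = Σ (rowᵢ·colᵢ)/N² = (461·566 + 811·568 + 564·587 + 391·506)/2227² = 0.25214
κ = (pₒ − pₑ)/(1 − pₑ) = (0.47822 − 0.25214)/(1 − 0.25214) = 0.3023

0.3023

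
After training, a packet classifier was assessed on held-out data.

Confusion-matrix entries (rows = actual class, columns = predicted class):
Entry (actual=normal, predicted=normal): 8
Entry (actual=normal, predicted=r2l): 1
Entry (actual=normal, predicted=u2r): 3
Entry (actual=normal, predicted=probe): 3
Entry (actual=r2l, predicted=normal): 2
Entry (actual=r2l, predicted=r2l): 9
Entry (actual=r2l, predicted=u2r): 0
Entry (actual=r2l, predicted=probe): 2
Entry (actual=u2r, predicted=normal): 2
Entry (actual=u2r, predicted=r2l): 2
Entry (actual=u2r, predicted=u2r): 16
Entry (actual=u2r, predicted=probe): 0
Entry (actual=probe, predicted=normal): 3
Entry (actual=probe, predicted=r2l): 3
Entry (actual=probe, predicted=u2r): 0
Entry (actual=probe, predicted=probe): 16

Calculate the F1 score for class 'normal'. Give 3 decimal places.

0.533

F1 score = 2·TP/(2·TP+FP+FN).
normal: TP=8, FP=2+2+3=7, FN=1+3+3=7 → 16/30 = 0.5333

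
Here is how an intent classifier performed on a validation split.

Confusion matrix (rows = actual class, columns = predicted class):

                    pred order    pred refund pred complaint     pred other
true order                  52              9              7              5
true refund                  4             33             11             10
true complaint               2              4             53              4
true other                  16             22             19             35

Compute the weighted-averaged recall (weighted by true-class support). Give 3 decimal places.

0.605

Per-class recall (TP/(TP+FN)):
  order: TP=52, FN=9+7+5=21 → 52/73 = 0.7123
  refund: TP=33, FN=4+11+10=25 → 33/58 = 0.5690
  complaint: TP=53, FN=2+4+4=10 → 53/63 = 0.8413
  other: TP=35, FN=16+22+19=57 → 35/92 = 0.3804
Weighted-recall = Σ (supportᵢ/N)·recallᵢ with N=286: (73/286)·0.7123 + (58/286)·0.5690 + (63/286)·0.8413 + (92/286)·0.3804 = 0.605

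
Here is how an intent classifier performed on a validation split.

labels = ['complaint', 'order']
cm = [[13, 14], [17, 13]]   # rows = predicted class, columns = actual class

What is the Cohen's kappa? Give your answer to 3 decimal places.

Observed agreement pₒ = trace/N = 26/57 = 0.4561
Expected agreement pₑ = Σ (rowᵢ·colᵢ)/N² = (30·27 + 27·30)/57² = 0.4986
κ = (pₒ − pₑ)/(1 − pₑ) = (0.4561 − 0.4986)/(1 − 0.4986) = -0.085

-0.085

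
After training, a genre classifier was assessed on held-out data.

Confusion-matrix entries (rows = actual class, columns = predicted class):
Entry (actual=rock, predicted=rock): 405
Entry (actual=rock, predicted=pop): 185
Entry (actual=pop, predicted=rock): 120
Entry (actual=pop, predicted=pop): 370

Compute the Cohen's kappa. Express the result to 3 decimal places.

0.437

Observed agreement pₒ = trace/N = 775/1080 = 0.7176
Expected agreement pₑ = Σ (rowᵢ·colᵢ)/N² = (590·525 + 490·555)/1080² = 0.4987
κ = (pₒ − pₑ)/(1 − pₑ) = (0.7176 − 0.4987)/(1 − 0.4987) = 0.437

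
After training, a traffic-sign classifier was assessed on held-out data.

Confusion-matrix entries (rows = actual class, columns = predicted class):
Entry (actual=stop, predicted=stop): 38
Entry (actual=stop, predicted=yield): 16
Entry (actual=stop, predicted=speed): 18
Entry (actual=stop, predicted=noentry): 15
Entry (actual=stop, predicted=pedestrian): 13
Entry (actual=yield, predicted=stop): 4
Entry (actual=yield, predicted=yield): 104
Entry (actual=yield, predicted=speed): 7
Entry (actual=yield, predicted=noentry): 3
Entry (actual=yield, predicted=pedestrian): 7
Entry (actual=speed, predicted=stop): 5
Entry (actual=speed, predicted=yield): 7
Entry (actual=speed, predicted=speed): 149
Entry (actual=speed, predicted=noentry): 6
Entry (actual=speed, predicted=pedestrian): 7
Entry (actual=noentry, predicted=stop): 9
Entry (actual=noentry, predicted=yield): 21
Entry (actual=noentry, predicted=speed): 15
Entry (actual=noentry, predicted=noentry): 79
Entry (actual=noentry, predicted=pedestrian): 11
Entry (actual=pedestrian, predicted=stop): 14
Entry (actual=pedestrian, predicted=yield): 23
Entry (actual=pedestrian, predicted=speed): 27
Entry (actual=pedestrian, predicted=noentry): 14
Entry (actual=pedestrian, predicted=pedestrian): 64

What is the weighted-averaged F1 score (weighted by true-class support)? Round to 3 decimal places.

Per-class F1 score (2·TP/(2·TP+FP+FN)):
  stop: TP=38, FP=4+5+9+14=32, FN=16+18+15+13=62 → 76/170 = 0.4471
  yield: TP=104, FP=16+7+21+23=67, FN=4+7+3+7=21 → 208/296 = 0.7027
  speed: TP=149, FP=18+7+15+27=67, FN=5+7+6+7=25 → 298/390 = 0.7641
  noentry: TP=79, FP=15+3+6+14=38, FN=9+21+15+11=56 → 158/252 = 0.6270
  pedestrian: TP=64, FP=13+7+7+11=38, FN=14+23+27+14=78 → 128/244 = 0.5246
Weighted-F1 score = Σ (supportᵢ/N)·F1 scoreᵢ with N=676: (100/676)·0.4471 + (125/676)·0.7027 + (174/676)·0.7641 + (135/676)·0.6270 + (142/676)·0.5246 = 0.628

0.628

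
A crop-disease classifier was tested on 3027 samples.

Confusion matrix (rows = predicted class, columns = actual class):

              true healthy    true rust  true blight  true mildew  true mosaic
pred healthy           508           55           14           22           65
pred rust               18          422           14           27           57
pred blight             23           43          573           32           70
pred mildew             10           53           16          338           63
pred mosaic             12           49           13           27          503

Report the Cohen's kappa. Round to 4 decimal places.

0.7172

Observed agreement pₒ = trace/N = 2344/3027 = 0.77436
Expected agreement pₑ = Σ (rowᵢ·colᵢ)/N² = (571·664 + 622·538 + 630·741 + 446·480 + 758·604)/3027² = 0.20218
κ = (pₒ − pₑ)/(1 − pₑ) = (0.77436 − 0.20218)/(1 − 0.20218) = 0.7172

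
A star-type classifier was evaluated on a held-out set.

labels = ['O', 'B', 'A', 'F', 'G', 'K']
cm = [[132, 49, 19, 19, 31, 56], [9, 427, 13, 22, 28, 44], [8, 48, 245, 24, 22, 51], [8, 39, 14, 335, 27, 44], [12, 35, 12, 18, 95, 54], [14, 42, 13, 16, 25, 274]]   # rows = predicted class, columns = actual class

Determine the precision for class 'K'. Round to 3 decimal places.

0.714

precision = TP/(TP+FP).
K: TP=274, FP=14+42+13+16+25=110 → 274/384 = 0.7135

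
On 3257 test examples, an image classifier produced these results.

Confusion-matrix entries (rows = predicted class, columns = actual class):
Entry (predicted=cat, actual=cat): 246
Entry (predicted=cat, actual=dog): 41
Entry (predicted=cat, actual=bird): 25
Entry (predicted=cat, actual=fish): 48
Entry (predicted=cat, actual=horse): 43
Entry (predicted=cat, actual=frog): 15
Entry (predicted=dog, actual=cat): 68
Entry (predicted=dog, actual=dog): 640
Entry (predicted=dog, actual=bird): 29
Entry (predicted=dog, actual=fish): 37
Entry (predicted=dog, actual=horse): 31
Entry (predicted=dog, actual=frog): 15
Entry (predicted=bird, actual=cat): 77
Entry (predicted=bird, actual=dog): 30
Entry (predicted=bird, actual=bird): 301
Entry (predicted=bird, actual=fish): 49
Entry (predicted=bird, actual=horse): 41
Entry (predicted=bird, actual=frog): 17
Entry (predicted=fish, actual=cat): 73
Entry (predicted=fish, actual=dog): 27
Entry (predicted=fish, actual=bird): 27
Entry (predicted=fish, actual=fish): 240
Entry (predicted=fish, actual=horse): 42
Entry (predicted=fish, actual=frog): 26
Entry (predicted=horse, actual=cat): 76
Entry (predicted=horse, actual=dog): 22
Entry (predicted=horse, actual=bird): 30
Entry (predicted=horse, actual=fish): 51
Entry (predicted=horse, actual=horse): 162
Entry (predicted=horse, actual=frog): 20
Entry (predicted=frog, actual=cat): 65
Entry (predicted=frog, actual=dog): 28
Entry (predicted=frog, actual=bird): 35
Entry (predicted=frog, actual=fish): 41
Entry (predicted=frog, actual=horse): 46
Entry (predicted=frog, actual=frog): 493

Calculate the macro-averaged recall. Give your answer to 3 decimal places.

Per-class recall (TP/(TP+FN)):
  cat: TP=246, FN=68+77+73+76+65=359 → 246/605 = 0.4066
  dog: TP=640, FN=41+30+27+22+28=148 → 640/788 = 0.8122
  bird: TP=301, FN=25+29+27+30+35=146 → 301/447 = 0.6734
  fish: TP=240, FN=48+37+49+51+41=226 → 240/466 = 0.5150
  horse: TP=162, FN=43+31+41+42+46=203 → 162/365 = 0.4438
  frog: TP=493, FN=15+15+17+26+20=93 → 493/586 = 0.8413
Macro-recall = mean = (0.4066 + 0.8122 + 0.6734 + 0.5150 + 0.4438 + 0.8413) / 6 = 0.615

0.615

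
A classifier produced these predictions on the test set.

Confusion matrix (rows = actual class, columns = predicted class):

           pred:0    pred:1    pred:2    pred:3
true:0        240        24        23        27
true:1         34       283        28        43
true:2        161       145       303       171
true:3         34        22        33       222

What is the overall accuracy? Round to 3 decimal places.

0.584

Accuracy = trace / total = (240+283+303+222=1048) / 1793 = 1048/1793 = 0.584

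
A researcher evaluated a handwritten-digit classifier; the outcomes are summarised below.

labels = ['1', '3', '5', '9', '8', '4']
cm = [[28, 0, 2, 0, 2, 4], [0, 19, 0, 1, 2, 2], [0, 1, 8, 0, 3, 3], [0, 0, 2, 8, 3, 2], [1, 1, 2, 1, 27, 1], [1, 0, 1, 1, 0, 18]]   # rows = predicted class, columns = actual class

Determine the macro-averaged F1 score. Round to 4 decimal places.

Per-class F1 score (2·TP/(2·TP+FP+FN)):
  1: TP=28, FP=0+2+0+2+4=8, FN=0+0+0+1+1=2 → 56/66 = 0.84848
  3: TP=19, FP=0+0+1+2+2=5, FN=0+1+0+1+0=2 → 38/45 = 0.84444
  5: TP=8, FP=0+1+0+3+3=7, FN=2+0+2+2+1=7 → 16/30 = 0.53333
  9: TP=8, FP=0+0+2+3+2=7, FN=0+1+0+1+1=3 → 16/26 = 0.61538
  8: TP=27, FP=1+1+2+1+1=6, FN=2+2+3+3+0=10 → 54/70 = 0.77143
  4: TP=18, FP=1+0+1+1+0=3, FN=4+2+3+2+1=12 → 36/51 = 0.70588
Macro-F1 score = mean = (0.84848 + 0.84444 + 0.53333 + 0.61538 + 0.77143 + 0.70588) / 6 = 0.7198

0.7198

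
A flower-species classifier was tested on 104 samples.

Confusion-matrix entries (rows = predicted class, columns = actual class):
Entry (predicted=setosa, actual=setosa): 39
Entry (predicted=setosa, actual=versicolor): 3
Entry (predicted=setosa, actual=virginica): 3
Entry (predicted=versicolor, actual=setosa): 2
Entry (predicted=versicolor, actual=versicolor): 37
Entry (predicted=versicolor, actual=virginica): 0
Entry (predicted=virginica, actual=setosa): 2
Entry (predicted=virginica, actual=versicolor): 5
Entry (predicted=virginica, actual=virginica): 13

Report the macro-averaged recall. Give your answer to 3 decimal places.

Per-class recall (TP/(TP+FN)):
  setosa: TP=39, FN=2+2=4 → 39/43 = 0.9070
  versicolor: TP=37, FN=3+5=8 → 37/45 = 0.8222
  virginica: TP=13, FN=3+0=3 → 13/16 = 0.8125
Macro-recall = mean = (0.9070 + 0.8222 + 0.8125) / 3 = 0.847

0.847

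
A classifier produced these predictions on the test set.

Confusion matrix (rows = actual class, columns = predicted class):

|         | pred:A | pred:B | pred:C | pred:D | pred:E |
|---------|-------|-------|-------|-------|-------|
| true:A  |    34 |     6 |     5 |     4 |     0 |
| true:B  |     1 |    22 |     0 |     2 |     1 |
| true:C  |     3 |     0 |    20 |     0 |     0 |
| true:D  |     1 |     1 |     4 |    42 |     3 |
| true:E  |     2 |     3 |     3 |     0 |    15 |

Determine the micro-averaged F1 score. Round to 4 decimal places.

0.7733

Micro-averaging pools counts across classes: ΣTP=133, ΣFP=39, ΣFN=39.
Micro-F1 score = 2·TP/(2·TP+FP+FN) on pooled counts = 0.7733 (equals overall accuracy in single-label multiclass).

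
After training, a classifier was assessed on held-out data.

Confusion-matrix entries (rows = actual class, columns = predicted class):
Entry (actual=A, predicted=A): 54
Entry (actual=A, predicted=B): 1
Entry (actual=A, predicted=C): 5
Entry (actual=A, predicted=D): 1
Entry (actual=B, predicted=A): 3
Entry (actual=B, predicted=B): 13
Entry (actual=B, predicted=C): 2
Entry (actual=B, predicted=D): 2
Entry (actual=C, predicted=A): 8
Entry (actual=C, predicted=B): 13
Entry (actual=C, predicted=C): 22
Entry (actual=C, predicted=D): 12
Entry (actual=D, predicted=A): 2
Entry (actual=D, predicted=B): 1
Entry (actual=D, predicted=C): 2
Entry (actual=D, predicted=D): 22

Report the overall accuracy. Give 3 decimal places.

0.681

Accuracy = trace / total = (54+13+22+22=111) / 163 = 111/163 = 0.681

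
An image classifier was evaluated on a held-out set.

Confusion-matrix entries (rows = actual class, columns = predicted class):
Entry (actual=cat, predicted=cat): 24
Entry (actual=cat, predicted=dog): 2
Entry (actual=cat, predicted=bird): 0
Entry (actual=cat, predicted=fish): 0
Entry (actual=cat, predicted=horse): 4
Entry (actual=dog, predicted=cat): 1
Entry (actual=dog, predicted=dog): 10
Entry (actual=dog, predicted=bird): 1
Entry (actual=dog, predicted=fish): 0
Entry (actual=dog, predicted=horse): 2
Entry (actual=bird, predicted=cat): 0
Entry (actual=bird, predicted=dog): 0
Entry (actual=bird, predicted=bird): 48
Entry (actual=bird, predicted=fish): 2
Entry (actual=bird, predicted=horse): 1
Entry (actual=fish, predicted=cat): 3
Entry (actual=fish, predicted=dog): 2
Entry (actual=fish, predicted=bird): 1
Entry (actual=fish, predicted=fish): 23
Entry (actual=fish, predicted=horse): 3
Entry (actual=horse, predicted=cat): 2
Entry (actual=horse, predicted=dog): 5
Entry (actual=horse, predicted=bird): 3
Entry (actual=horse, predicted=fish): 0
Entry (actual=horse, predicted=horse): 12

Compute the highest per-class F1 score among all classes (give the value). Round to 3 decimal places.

Per-class F1 score (2·TP/(2·TP+FP+FN)):
  cat: TP=24, FP=1+0+3+2=6, FN=2+0+0+4=6 → 48/60 = 0.8000
  dog: TP=10, FP=2+0+2+5=9, FN=1+1+0+2=4 → 20/33 = 0.6061
  bird: TP=48, FP=0+1+1+3=5, FN=0+0+2+1=3 → 96/104 = 0.9231
  fish: TP=23, FP=0+0+2+0=2, FN=3+2+1+3=9 → 46/57 = 0.8070
  horse: TP=12, FP=4+2+1+3=10, FN=2+5+3+0=10 → 24/44 = 0.5455
Highest is class 'bird' with F1 score = 0.923.

0.923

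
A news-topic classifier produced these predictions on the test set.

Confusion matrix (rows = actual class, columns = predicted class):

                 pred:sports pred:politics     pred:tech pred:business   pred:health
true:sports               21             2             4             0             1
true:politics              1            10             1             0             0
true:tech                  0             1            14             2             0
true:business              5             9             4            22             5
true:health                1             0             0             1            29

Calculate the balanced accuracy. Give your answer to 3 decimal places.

0.766

Balanced accuracy = mean of per-class recall.
  sports: recall = 21/28 = 0.7500
  politics: recall = 10/12 = 0.8333
  tech: recall = 14/17 = 0.8235
  business: recall = 22/45 = 0.4889
  health: recall = 29/31 = 0.9355
Mean = (0.7500 + 0.8333 + 0.8235 + 0.4889 + 0.9355) / 5 = 0.766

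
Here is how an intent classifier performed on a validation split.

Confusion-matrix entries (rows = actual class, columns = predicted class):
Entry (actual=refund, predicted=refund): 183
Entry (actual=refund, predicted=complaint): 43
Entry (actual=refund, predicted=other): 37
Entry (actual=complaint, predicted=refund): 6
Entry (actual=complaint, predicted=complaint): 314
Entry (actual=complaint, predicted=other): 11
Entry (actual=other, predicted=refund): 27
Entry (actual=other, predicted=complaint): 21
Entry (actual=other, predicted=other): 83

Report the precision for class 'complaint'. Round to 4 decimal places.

0.8307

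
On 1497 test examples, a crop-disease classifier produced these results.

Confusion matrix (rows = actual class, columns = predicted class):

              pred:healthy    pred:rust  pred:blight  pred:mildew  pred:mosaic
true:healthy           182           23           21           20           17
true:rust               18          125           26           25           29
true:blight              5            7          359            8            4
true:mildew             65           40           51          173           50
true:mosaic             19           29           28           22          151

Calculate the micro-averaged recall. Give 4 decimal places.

0.6613

Micro-averaging pools counts across classes: ΣTP=990, ΣFP=507, ΣFN=507.
Micro-recall = TP/(TP+FN) on pooled counts = 0.6613 (equals overall accuracy in single-label multiclass).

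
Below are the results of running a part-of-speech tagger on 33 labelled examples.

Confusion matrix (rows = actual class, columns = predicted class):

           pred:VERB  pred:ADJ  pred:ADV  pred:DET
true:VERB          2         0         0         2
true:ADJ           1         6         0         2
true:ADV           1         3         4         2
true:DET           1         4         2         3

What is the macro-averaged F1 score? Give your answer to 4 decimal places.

0.4514

Per-class F1 score (2·TP/(2·TP+FP+FN)):
  VERB: TP=2, FP=1+1+1=3, FN=0+0+2=2 → 4/9 = 0.44444
  ADJ: TP=6, FP=0+3+4=7, FN=1+0+2=3 → 12/22 = 0.54545
  ADV: TP=4, FP=0+0+2=2, FN=1+3+2=6 → 8/16 = 0.50000
  DET: TP=3, FP=2+2+2=6, FN=1+4+2=7 → 6/19 = 0.31579
Macro-F1 score = mean = (0.44444 + 0.54545 + 0.50000 + 0.31579) / 4 = 0.4514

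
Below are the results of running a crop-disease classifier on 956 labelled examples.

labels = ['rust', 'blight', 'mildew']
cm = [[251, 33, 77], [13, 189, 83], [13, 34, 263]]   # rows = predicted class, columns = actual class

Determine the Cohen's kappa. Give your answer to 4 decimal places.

0.6034

Observed agreement pₒ = trace/N = 703/956 = 0.73536
Expected agreement pₑ = Σ (rowᵢ·colᵢ)/N² = (277·361 + 256·285 + 423·310)/956² = 0.33272
κ = (pₒ − pₑ)/(1 − pₑ) = (0.73536 − 0.33272)/(1 − 0.33272) = 0.6034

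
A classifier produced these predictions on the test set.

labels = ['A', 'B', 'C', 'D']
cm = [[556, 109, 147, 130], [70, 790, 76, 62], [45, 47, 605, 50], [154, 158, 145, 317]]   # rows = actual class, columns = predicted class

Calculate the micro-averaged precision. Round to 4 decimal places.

0.6553

Micro-averaging pools counts across classes: ΣTP=2268, ΣFP=1193, ΣFN=1193.
Micro-precision = TP/(TP+FP) on pooled counts = 0.6553 (equals overall accuracy in single-label multiclass).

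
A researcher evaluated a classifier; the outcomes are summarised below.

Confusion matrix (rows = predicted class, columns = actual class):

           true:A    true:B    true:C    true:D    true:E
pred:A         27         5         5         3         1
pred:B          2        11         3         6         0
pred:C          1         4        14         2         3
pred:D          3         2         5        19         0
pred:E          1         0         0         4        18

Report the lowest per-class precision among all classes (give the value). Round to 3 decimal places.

Per-class precision (TP/(TP+FP)):
  A: TP=27, FP=5+5+3+1=14 → 27/41 = 0.6585
  B: TP=11, FP=2+3+6+0=11 → 11/22 = 0.5000
  C: TP=14, FP=1+4+2+3=10 → 14/24 = 0.5833
  D: TP=19, FP=3+2+5+0=10 → 19/29 = 0.6552
  E: TP=18, FP=1+0+0+4=5 → 18/23 = 0.7826
Lowest is class 'B' with precision = 0.500.

0.500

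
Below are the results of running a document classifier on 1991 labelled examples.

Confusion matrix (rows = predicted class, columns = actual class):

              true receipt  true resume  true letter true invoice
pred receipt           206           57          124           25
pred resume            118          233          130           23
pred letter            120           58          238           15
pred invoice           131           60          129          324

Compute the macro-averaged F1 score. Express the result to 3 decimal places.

Per-class F1 score (2·TP/(2·TP+FP+FN)):
  receipt: TP=206, FP=57+124+25=206, FN=118+120+131=369 → 412/987 = 0.4174
  resume: TP=233, FP=118+130+23=271, FN=57+58+60=175 → 466/912 = 0.5110
  letter: TP=238, FP=120+58+15=193, FN=124+130+129=383 → 476/1052 = 0.4525
  invoice: TP=324, FP=131+60+129=320, FN=25+23+15=63 → 648/1031 = 0.6285
Macro-F1 score = mean = (0.4174 + 0.5110 + 0.4525 + 0.6285) / 4 = 0.502

0.502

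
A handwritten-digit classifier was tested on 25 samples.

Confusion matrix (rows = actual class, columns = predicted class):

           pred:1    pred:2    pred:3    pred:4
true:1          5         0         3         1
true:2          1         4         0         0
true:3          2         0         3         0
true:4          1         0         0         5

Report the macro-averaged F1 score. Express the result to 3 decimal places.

Per-class F1 score (2·TP/(2·TP+FP+FN)):
  1: TP=5, FP=1+2+1=4, FN=0+3+1=4 → 10/18 = 0.5556
  2: TP=4, FP=0+0+0=0, FN=1+0+0=1 → 8/9 = 0.8889
  3: TP=3, FP=3+0+0=3, FN=2+0+0=2 → 6/11 = 0.5455
  4: TP=5, FP=1+0+0=1, FN=1+0+0=1 → 10/12 = 0.8333
Macro-F1 score = mean = (0.5556 + 0.8889 + 0.5455 + 0.8333) / 4 = 0.706

0.706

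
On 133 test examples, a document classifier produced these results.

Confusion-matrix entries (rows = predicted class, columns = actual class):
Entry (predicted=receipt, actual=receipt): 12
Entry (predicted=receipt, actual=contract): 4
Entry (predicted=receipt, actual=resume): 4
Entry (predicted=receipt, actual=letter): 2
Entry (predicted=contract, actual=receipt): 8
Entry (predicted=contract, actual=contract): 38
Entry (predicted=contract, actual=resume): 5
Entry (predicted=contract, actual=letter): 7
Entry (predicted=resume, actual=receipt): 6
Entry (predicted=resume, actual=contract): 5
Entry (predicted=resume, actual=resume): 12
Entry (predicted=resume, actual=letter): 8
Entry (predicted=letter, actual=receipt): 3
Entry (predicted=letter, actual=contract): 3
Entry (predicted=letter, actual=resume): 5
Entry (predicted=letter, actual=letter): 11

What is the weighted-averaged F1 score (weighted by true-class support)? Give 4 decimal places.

0.5421

Per-class F1 score (2·TP/(2·TP+FP+FN)):
  receipt: TP=12, FP=4+4+2=10, FN=8+6+3=17 → 24/51 = 0.47059
  contract: TP=38, FP=8+5+7=20, FN=4+5+3=12 → 76/108 = 0.70370
  resume: TP=12, FP=6+5+8=19, FN=4+5+5=14 → 24/57 = 0.42105
  letter: TP=11, FP=3+3+5=11, FN=2+7+8=17 → 22/50 = 0.44000
Weighted-F1 score = Σ (supportᵢ/N)·F1 scoreᵢ with N=133: (29/133)·0.47059 + (50/133)·0.70370 + (26/133)·0.42105 + (28/133)·0.44000 = 0.5421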